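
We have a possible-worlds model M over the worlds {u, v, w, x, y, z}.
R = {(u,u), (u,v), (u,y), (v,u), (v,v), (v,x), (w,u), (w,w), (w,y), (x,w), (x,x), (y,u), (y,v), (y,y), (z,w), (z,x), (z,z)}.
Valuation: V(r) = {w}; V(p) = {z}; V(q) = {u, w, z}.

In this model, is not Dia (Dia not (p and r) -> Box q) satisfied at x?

At x: Dia (Dia not (p and r) -> Box q) is false, so not Dia (Dia not (p and r) -> Box q) is true.
  At x: Dia (Dia not (p and r) -> Box q) requires Dia not (p and r) -> Box q at some successor in {w, x}.
    At w: Dia not (p and r) -> Box q is false.
    At x: Dia not (p and r) -> Box q is false.
  So Dia (Dia not (p and r) -> Box q) is false at x.

Yes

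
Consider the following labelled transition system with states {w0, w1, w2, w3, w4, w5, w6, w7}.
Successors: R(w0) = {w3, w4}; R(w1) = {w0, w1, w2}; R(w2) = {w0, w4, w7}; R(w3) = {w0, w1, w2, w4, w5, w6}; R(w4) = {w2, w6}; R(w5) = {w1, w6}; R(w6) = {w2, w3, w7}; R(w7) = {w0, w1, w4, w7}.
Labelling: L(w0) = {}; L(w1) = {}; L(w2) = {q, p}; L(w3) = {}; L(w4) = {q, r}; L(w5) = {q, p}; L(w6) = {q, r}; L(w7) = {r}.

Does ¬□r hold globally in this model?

Let φ = ¬□r. Evaluate φ at each world:
  w0 (successors {w3, w4}): φ is true.
  w1 (successors {w0, w1, w2}): φ is true.
  w2 (successors {w0, w4, w7}): φ is true.
  w3 (successors {w0, w1, w2, w4, w5, w6}): φ is true.
  w4 (successors {w2, w6}): φ is true.
  w5 (successors {w1, w6}): φ is true.
  w6 (successors {w2, w3, w7}): φ is true.
  w7 (successors {w0, w1, w4, w7}): φ is true.
For instance, at w4:
  At w4: □r is false, so ¬□r is true.
    At w4: □r requires r at every successor {w2, w6}.
      r fails at w2, so □r is false at w4.

Yes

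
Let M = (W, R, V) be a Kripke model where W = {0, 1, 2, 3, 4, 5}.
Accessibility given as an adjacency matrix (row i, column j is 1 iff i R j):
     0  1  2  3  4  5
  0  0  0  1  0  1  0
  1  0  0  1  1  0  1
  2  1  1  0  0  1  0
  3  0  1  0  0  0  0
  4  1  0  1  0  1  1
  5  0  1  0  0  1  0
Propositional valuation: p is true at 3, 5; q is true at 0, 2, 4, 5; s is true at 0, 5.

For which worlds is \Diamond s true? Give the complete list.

1, 2, 4

Recall that \Diamond ψ holds at a world iff ψ holds at some accessible world.
Let φ = \Diamond s. Evaluate φ at each world:
  0 (successors {2, 4}): φ is false.
  1 (successors {2, 3, 5}): φ is true.
  2 (successors {0, 1, 4}): φ is true.
  3 (successors {1}): φ is false.
  4 (successors {0, 2, 4, 5}): φ is true.
  5 (successors {1, 4}): φ is false.
For instance, at 2:
  At 2: \Diamond s requires s at some successor in {0, 1, 4}.
    s holds at 0, so \Diamond s is true at 2.
Satisfying worlds: {1, 2, 4}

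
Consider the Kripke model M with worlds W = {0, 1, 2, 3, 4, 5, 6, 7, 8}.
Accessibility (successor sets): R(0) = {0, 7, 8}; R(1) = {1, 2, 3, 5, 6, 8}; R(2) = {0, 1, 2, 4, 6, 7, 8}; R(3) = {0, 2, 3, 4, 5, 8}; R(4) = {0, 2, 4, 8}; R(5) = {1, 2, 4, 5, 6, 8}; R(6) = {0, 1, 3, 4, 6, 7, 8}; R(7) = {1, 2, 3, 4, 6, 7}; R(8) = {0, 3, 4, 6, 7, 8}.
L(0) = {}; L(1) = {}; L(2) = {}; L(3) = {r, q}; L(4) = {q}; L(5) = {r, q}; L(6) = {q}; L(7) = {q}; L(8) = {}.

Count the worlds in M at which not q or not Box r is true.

Recall that Box ψ holds at a world iff ψ holds at every accessible world, and Dia ψ holds iff ψ holds at some accessible world.
Let φ = not q or not Box r. Evaluate φ at each world:
  0 (successors {0, 7, 8}): φ is true.
  1 (successors {1, 2, 3, 5, 6, 8}): φ is true.
  2 (successors {0, 1, 2, 4, 6, 7, 8}): φ is true.
  3 (successors {0, 2, 3, 4, 5, 8}): φ is true.
  4 (successors {0, 2, 4, 8}): φ is true.
  5 (successors {1, 2, 4, 5, 6, 8}): φ is true.
  6 (successors {0, 1, 3, 4, 6, 7, 8}): φ is true.
  7 (successors {1, 2, 3, 4, 6, 7}): φ is true.
  8 (successors {0, 3, 4, 6, 7, 8}): φ is true.
For instance, at 6:
  At 6: not q is false, not Box r is true, so not q or not Box r is true.
    At 6: Box r is false, so not Box r is true.
      At 6: Box r requires r at every successor {0, 1, 3, 4, 6, 7, 8}.
        r fails at 0, so Box r is false at 6.
Satisfying worlds: {0, 1, 2, 3, 4, 5, 6, 7, 8}

9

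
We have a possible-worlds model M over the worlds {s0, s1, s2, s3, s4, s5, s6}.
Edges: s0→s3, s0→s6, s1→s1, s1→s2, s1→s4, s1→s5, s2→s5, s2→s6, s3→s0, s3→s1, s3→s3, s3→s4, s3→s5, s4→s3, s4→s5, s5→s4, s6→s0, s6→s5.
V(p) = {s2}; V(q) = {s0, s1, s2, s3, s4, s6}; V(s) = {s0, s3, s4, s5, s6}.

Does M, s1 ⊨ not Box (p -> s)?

Yes

At s1: Box (p -> s) is false, so not Box (p -> s) is true.
  At s1: Box (p -> s) requires p -> s at every successor {s1, s2, s4, s5}.
    p -> s fails at s2, so Box (p -> s) is false at s1.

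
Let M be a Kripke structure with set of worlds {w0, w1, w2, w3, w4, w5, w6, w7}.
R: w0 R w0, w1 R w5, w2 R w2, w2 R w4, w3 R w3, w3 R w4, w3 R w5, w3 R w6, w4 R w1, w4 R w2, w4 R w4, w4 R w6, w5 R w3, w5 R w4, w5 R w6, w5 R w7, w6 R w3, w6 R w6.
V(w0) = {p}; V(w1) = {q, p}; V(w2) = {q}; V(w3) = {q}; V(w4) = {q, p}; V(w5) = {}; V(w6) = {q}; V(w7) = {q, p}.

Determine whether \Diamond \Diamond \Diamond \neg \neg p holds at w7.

At w7: no accessible worlds, so \Diamond \Diamond \Diamond \neg \neg p is false.

No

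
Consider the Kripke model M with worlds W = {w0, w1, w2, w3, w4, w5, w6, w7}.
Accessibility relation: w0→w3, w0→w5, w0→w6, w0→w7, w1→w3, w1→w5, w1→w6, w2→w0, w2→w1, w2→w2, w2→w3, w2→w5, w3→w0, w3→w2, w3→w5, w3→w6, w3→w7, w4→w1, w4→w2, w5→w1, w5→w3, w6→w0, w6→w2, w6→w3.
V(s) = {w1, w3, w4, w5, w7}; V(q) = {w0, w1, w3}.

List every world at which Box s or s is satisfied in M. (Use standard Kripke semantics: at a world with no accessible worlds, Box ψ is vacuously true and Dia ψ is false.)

Let φ = Box s or s. Evaluate φ at each world:
  w0 (successors {w3, w5, w6, w7}): φ is false.
  w1 (successors {w3, w5, w6}): φ is true.
  w2 (successors {w0, w1, w2, w3, w5}): φ is false.
  w3 (successors {w0, w2, w5, w6, w7}): φ is true.
  w4 (successors {w1, w2}): φ is true.
  w5 (successors {w1, w3}): φ is true.
  w6 (successors {w0, w2, w3}): φ is false.
  w7 (successors ∅): φ is true.
For instance, at w5:
  At w5: Box s is true, s is true, so Box s or s is true.
    At w5: Box s requires s at every successor {w1, w3}.
      At w1: s is true.
      At w3: s is true.
    So Box s is true at w5.
Satisfying worlds: {w1, w3, w4, w5, w7}

w1, w3, w4, w5, w7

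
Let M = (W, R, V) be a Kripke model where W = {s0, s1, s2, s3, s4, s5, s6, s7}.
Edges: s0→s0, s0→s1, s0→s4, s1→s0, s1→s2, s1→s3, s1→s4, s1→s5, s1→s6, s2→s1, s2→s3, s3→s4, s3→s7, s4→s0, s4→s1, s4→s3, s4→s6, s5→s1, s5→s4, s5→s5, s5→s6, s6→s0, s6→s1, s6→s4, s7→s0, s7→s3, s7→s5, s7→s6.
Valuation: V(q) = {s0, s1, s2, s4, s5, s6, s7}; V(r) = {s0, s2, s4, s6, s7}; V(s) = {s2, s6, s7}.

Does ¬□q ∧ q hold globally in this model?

No

Let φ = ¬□q ∧ q. Evaluate φ at each world:
  s0 (successors {s0, s1, s4}): φ is false.
  s1 (successors {s0, s2, s3, s4, s5, s6}): φ is true.
  s2 (successors {s1, s3}): φ is true.
  s3 (successors {s4, s7}): φ is false.
  s4 (successors {s0, s1, s3, s6}): φ is true.
  s5 (successors {s1, s4, s5, s6}): φ is false.
  s6 (successors {s0, s1, s4}): φ is false.
  s7 (successors {s0, s3, s5, s6}): φ is true.
Detail at s0 (counterexample):
  At s0: ¬□q is false, q is true, so ¬□q ∧ q is false.
    At s0: □q is true, so ¬□q is false.
      At s0: □q requires q at every successor {s0, s1, s4}.
        At s0: q is true.
        At s1: q is true.
        At s4: q is true.
      So □q is true at s0.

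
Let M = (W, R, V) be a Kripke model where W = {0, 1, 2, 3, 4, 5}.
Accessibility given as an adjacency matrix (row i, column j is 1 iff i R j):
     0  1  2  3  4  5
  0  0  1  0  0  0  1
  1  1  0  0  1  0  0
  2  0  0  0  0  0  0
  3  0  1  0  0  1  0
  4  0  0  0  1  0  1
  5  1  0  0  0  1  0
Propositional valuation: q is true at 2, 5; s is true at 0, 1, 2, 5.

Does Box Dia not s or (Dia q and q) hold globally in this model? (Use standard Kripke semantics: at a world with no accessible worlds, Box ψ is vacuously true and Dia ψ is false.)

Let φ = Box Dia not s or (Dia q and q). Evaluate φ at each world:
  0 (successors {1, 5}): φ is true.
  1 (successors {0, 3}): φ is false.
  2 (successors ∅): φ is true.
  3 (successors {1, 4}): φ is true.
  4 (successors {3, 5}): φ is true.
  5 (successors {0, 4}): φ is false.
Detail at 1 (counterexample):
  At 1: Box Dia not s is false, Dia q and q is false, so Box Dia not s or (Dia q and q) is false.
    At 1: Box Dia not s requires Dia not s at every successor {0, 3}.
      Dia not s fails at 0, so Box Dia not s is false at 1.
    At 1: Dia q is false, q is false, so Dia q and q is false.
      At 1: Dia q requires q at some successor in {0, 3}.
        At 0: q is false.
        At 3: q is false.
      So Dia q is false at 1.

No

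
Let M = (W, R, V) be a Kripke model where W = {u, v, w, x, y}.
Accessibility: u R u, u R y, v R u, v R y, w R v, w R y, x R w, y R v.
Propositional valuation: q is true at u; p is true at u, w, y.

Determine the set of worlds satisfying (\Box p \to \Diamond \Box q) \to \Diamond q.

u, v, x

Let φ = (\Box p \to \Diamond \Box q) \to \Diamond q. Evaluate φ at each world:
  u (successors {u, y}): φ is true.
  v (successors {u, y}): φ is true.
  w (successors {v, y}): φ is false.
  x (successors {w}): φ is true.
  y (successors {v}): φ is false.
For instance, at v:
  At v: \Box p \to \Diamond \Box q is false, \Diamond q is true, so (\Box p \to \Diamond \Box q) \to \Diamond q is true.
    At v: \Box p is true, \Diamond \Box q is false, so \Box p \to \Diamond \Box q is false.
      At v: \Box p requires p at every successor {u, y}.
        At u: p is true.
        At y: p is true.
      So \Box p is true at v.
      At v: \Diamond \Box q requires \Box q at some successor in {u, y}.
        At u: \Box q is false.
        At y: \Box q is false.
      So \Diamond \Box q is false at v.
    At v: \Diamond q requires q at some successor in {u, y}.
      q holds at u, so \Diamond q is true at v.
Satisfying worlds: {u, v, x}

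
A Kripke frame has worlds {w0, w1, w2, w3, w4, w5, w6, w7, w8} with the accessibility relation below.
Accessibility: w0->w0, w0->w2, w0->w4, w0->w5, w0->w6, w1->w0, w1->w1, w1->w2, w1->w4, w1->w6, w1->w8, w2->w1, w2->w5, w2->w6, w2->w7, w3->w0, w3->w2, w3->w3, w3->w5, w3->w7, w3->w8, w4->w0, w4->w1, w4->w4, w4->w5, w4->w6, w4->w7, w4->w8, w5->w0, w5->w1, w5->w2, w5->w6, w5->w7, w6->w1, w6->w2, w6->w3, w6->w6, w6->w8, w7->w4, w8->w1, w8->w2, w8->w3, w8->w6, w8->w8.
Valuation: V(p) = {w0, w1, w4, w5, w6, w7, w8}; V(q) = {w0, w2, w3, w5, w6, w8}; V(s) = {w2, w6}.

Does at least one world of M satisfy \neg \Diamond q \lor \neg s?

Recall that \Diamond ψ holds at a world iff ψ holds at some accessible world.
Let φ = \neg \Diamond q \lor \neg s. Evaluate φ at each world:
  w0 (successors {w0, w2, w4, w5, w6}): φ is true.
  w1 (successors {w0, w1, w2, w4, w6, w8}): φ is true.
  w2 (successors {w1, w5, w6, w7}): φ is false.
  w3 (successors {w0, w2, w3, w5, w7, w8}): φ is true.
  w4 (successors {w0, w1, w4, w5, w6, w7, w8}): φ is true.
  w5 (successors {w0, w1, w2, w6, w7}): φ is true.
  w6 (successors {w1, w2, w3, w6, w8}): φ is false.
  w7 (successors {w4}): φ is true.
  w8 (successors {w1, w2, w3, w6, w8}): φ is true.
Detail at w0 (witness):
  At w0: \neg \Diamond q is false, \neg s is true, so \neg \Diamond q \lor \neg s is true.
    At w0: \Diamond q is true, so \neg \Diamond q is false.
      At w0: \Diamond q requires q at some successor in {w0, w2, w4, w5, w6}.
        q holds at w0, so \Diamond q is true at w0.

Yes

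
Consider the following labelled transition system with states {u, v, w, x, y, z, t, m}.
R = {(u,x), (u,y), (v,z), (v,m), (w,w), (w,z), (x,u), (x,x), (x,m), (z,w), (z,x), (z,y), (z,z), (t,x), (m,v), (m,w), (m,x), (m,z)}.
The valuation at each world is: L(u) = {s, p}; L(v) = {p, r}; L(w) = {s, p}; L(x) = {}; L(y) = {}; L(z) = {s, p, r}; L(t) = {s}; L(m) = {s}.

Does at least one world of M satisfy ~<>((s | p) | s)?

Yes

Let φ = ~<>((s | p) | s). Evaluate φ at each world:
  u (successors {x, y}): φ is true.
  v (successors {z, m}): φ is false.
  w (successors {w, z}): φ is false.
  x (successors {u, x, m}): φ is false.
  y (successors ∅): φ is true.
  z (successors {w, x, y, z}): φ is false.
  t (successors {x}): φ is true.
  m (successors {v, w, x, z}): φ is false.
Detail at u (witness):
  At u: <>((s | p) | s) is false, so ~<>((s | p) | s) is true.
    At u: <>((s | p) | s) requires (s | p) | s at some successor in {x, y}.
      At x: (s | p) | s is false.
      At y: (s | p) | s is false.
    So <>((s | p) | s) is false at u.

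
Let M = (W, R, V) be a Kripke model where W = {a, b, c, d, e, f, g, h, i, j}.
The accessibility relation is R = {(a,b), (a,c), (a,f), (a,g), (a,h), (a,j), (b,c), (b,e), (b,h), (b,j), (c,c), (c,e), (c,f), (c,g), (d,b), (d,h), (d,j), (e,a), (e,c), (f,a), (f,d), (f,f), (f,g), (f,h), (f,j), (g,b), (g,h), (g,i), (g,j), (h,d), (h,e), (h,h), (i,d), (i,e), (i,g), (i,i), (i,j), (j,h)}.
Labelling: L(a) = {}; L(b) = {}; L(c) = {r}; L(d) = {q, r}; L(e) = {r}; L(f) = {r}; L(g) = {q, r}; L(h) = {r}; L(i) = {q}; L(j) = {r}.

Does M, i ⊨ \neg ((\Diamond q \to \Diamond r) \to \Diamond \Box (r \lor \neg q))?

At i: (\Diamond q \to \Diamond r) \to \Diamond \Box (r \lor \neg q) is true, so \neg ((\Diamond q \to \Diamond r) \to \Diamond \Box (r \lor \neg q)) is false.
  At i: \Diamond q \to \Diamond r is true, \Diamond \Box (r \lor \neg q) is true, so (\Diamond q \to \Diamond r) \to \Diamond \Box (r \lor \neg q) is true.
    At i: \Diamond q is true, \Diamond r is true, so \Diamond q \to \Diamond r is true.
      At i: \Diamond q requires q at some successor in {d, e, g, i, j}.
        q holds at d, so \Diamond q is true at i.
      At i: \Diamond r requires r at some successor in {d, e, g, i, j}.
        r holds at d, so \Diamond r is true at i.
    At i: \Diamond \Box (r \lor \neg q) requires \Box (r \lor \neg q) at some successor in {d, e, g, i, j}.
      \Box (r \lor \neg q) holds at d, so \Diamond \Box (r \lor \neg q) is true at i.

No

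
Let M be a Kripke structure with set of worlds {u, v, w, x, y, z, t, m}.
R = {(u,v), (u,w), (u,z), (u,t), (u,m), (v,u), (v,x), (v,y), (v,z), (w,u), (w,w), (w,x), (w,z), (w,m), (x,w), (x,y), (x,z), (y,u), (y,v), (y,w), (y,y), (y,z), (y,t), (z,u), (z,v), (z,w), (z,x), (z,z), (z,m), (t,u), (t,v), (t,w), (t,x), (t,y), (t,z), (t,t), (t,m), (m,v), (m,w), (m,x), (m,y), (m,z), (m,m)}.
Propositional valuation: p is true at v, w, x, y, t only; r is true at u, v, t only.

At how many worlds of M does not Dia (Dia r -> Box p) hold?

3

Let φ = not Dia (Dia r -> Box p). Evaluate φ at each world:
  u (successors {v, w, z, t, m}): φ is true.
  v (successors {u, x, y, z}): φ is false.
  w (successors {u, w, x, z, m}): φ is false.
  x (successors {w, y, z}): φ is true.
  y (successors {u, v, w, y, z, t}): φ is true.
  z (successors {u, v, w, x, z, m}): φ is false.
  t (successors {u, v, w, x, y, z, t, m}): φ is false.
  m (successors {v, w, x, y, z, m}): φ is false.
For instance, at y:
  At y: Dia (Dia r -> Box p) is false, so not Dia (Dia r -> Box p) is true.
    At y: Dia (Dia r -> Box p) requires Dia r -> Box p at some successor in {u, v, w, y, z, t}.
      At u: Dia r -> Box p is false.
      At v: Dia r -> Box p is false.
      At w: Dia r -> Box p is false.
      At y: Dia r -> Box p is false.
      At z: Dia r -> Box p is false.
      At t: Dia r -> Box p is false.
    So Dia (Dia r -> Box p) is false at y.
Satisfying worlds: {u, x, y}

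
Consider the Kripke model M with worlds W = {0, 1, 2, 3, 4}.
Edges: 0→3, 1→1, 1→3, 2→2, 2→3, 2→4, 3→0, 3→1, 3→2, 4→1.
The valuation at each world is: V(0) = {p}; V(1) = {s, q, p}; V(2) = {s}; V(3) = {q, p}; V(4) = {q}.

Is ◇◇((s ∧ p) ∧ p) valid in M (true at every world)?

Yes

Let φ = ◇◇((s ∧ p) ∧ p). Evaluate φ at each world:
  0 (successors {3}): φ is true.
  1 (successors {1, 3}): φ is true.
  2 (successors {2, 3, 4}): φ is true.
  3 (successors {0, 1, 2}): φ is true.
  4 (successors {1}): φ is true.
For instance, at 1:
  At 1: ◇◇((s ∧ p) ∧ p) requires ◇((s ∧ p) ∧ p) at some successor in {1, 3}.
    ◇((s ∧ p) ∧ p) holds at 1, so ◇◇((s ∧ p) ∧ p) is true at 1.
      At 1: ◇((s ∧ p) ∧ p) requires (s ∧ p) ∧ p at some successor in {1, 3}.
        (s ∧ p) ∧ p holds at 1, so ◇((s ∧ p) ∧ p) is true at 1.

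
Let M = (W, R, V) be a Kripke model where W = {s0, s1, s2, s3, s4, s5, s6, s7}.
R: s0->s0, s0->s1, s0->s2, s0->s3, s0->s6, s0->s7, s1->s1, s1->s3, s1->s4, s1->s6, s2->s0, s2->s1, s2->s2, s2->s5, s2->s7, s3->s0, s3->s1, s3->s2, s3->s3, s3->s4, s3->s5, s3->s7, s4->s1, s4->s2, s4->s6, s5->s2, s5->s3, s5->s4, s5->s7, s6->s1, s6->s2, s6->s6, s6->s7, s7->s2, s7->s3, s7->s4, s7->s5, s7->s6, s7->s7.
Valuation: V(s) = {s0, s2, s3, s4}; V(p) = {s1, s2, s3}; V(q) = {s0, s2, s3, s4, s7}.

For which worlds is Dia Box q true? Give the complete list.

s2, s3, s7

Let φ = Dia Box q. Evaluate φ at each world:
  s0 (successors {s0, s1, s2, s3, s6, s7}): φ is false.
  s1 (successors {s1, s3, s4, s6}): φ is false.
  s2 (successors {s0, s1, s2, s5, s7}): φ is true.
  s3 (successors {s0, s1, s2, s3, s4, s5, s7}): φ is true.
  s4 (successors {s1, s2, s6}): φ is false.
  s5 (successors {s2, s3, s4, s7}): φ is false.
  s6 (successors {s1, s2, s6, s7}): φ is false.
  s7 (successors {s2, s3, s4, s5, s6, s7}): φ is true.
For instance, at s2:
  At s2: Dia Box q requires Box q at some successor in {s0, s1, s2, s5, s7}.
    Box q holds at s5, so Dia Box q is true at s2.
      At s5: Box q requires q at every successor {s2, s3, s4, s7}.
        At s2: q is true.
        At s3: q is true.
        At s4: q is true.
        At s7: q is true.
      So Box q is true at s5.
Satisfying worlds: {s2, s3, s7}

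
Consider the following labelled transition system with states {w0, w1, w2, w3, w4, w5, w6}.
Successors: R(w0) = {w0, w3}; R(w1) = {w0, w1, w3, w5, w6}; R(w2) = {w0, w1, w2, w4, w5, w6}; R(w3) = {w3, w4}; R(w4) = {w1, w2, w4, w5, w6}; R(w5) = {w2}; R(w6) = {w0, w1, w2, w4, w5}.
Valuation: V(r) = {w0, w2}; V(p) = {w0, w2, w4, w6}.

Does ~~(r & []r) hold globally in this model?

No

Let φ = ~~(r & []r). Evaluate φ at each world:
  w0 (successors {w0, w3}): φ is false.
  w1 (successors {w0, w1, w3, w5, w6}): φ is false.
  w2 (successors {w0, w1, w2, w4, w5, w6}): φ is false.
  w3 (successors {w3, w4}): φ is false.
  w4 (successors {w1, w2, w4, w5, w6}): φ is false.
  w5 (successors {w2}): φ is false.
  w6 (successors {w0, w1, w2, w4, w5}): φ is false.
Detail at w0 (counterexample):
  At w0: ~(r & []r) is true, so ~~(r & []r) is false.
    At w0: r & []r is false, so ~(r & []r) is true.
      At w0: r is true, []r is false, so r & []r is false.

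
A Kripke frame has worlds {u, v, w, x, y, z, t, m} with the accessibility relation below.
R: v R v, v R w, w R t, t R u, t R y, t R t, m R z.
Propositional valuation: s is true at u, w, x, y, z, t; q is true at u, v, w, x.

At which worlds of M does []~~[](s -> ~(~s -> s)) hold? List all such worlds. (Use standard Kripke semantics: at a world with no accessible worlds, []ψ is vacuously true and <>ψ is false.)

Let φ = []~~[](s -> ~(~s -> s)). Evaluate φ at each world:
  u (successors ∅): φ is true.
  v (successors {v, w}): φ is false.
  w (successors {t}): φ is false.
  x (successors ∅): φ is true.
  y (successors ∅): φ is true.
  z (successors ∅): φ is true.
  t (successors {u, y, t}): φ is false.
  m (successors {z}): φ is true.
For instance, at v:
  At v: []~~[](s -> ~(~s -> s)) requires ~~[](s -> ~(~s -> s)) at every successor {v, w}.
    ~~[](s -> ~(~s -> s)) fails at v, so []~~[](s -> ~(~s -> s)) is false at v.
      At v: ~[](s -> ~(~s -> s)) is true, so ~~[](s -> ~(~s -> s)) is false.
Satisfying worlds: {u, x, y, z, m}

u, x, y, z, m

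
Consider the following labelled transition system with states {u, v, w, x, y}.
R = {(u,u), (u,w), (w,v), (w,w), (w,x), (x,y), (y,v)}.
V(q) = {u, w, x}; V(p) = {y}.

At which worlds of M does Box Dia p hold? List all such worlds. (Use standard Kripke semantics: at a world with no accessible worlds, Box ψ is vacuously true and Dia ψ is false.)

Let φ = Box Dia p. Evaluate φ at each world:
  u (successors {u, w}): φ is false.
  v (successors ∅): φ is true.
  w (successors {v, w, x}): φ is false.
  x (successors {y}): φ is false.
  y (successors {v}): φ is false.
For instance, at u:
  At u: Box Dia p requires Dia p at every successor {u, w}.
    Dia p fails at u, so Box Dia p is false at u.
      At u: Dia p requires p at some successor in {u, w}.
        At u: p is false.
        At w: p is false.
      So Dia p is false at u.
Satisfying worlds: {v}

v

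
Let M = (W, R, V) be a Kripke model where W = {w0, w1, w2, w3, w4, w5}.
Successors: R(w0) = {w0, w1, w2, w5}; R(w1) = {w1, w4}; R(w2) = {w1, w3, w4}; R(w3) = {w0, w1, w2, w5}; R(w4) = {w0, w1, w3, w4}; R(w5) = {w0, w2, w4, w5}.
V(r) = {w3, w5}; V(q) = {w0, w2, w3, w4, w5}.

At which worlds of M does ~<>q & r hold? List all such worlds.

Let φ = ~<>q & r. Evaluate φ at each world:
  w0 (successors {w0, w1, w2, w5}): φ is false.
  w1 (successors {w1, w4}): φ is false.
  w2 (successors {w1, w3, w4}): φ is false.
  w3 (successors {w0, w1, w2, w5}): φ is false.
  w4 (successors {w0, w1, w3, w4}): φ is false.
  w5 (successors {w0, w2, w4, w5}): φ is false.
For instance, at w1:
  At w1: ~<>q is false, r is false, so ~<>q & r is false.
    At w1: <>q is true, so ~<>q is false.
      At w1: <>q requires q at some successor in {w1, w4}.
        q holds at w4, so <>q is true at w1.
Satisfying worlds: none.

none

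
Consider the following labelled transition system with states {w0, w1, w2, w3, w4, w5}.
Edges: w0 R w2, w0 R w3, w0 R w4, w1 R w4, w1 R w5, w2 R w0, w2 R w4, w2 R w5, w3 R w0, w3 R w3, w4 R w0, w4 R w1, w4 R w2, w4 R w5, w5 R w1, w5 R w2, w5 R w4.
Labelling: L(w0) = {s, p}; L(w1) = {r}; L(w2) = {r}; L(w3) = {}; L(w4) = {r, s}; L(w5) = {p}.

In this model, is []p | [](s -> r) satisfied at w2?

No

Recall that []ψ holds at a world iff ψ holds at every accessible world, and <>ψ holds iff ψ holds at some accessible world.
At w2: []p is false, [](s -> r) is false, so []p | [](s -> r) is false.
  At w2: []p requires p at every successor {w0, w4, w5}.
    p fails at w4, so []p is false at w2.
  At w2: [](s -> r) requires s -> r at every successor {w0, w4, w5}.
    s -> r fails at w0, so [](s -> r) is false at w2.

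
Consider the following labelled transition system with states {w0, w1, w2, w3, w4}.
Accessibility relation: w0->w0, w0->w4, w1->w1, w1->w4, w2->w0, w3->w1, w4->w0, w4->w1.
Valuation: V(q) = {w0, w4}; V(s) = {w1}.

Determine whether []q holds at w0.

At w0: []q requires q at every successor {w0, w4}.
  At w0: q is true.
  At w4: q is true.
So []q is true at w0.

Yes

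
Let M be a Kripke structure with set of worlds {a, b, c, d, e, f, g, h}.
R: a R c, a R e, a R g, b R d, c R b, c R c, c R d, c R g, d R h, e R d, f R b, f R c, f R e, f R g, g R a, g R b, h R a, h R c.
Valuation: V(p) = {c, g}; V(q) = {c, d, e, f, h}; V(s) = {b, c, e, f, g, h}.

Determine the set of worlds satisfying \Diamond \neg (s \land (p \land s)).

a, b, c, d, e, f, g, h

Let φ = \Diamond \neg (s \land (p \land s)). Evaluate φ at each world:
  a (successors {c, e, g}): φ is true.
  b (successors {d}): φ is true.
  c (successors {b, c, d, g}): φ is true.
  d (successors {h}): φ is true.
  e (successors {d}): φ is true.
  f (successors {b, c, e, g}): φ is true.
  g (successors {a, b}): φ is true.
  h (successors {a, c}): φ is true.
For instance, at b:
  At b: \Diamond \neg (s \land (p \land s)) requires \neg (s \land (p \land s)) at some successor in {d}.
    \neg (s \land (p \land s)) holds at d, so \Diamond \neg (s \land (p \land s)) is true at b.
Satisfying worlds: {a, b, c, d, e, f, g, h}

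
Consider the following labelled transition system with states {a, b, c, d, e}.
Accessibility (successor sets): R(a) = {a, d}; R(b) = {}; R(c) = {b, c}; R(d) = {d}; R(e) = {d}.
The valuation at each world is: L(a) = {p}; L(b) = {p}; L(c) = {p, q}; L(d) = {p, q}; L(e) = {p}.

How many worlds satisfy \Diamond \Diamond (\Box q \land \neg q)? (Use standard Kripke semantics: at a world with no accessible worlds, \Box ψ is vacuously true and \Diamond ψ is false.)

1

Recall that \Box ψ holds at a world iff ψ holds at every accessible world, and \Diamond ψ holds iff ψ holds at some accessible world.
Let φ = \Diamond \Diamond (\Box q \land \neg q). Evaluate φ at each world:
  a (successors {a, d}): φ is false.
  b (successors ∅): φ is false.
  c (successors {b, c}): φ is true.
  d (successors {d}): φ is false.
  e (successors {d}): φ is false.
For instance, at c:
  At c: \Diamond \Diamond (\Box q \land \neg q) requires \Diamond (\Box q \land \neg q) at some successor in {b, c}.
    \Diamond (\Box q \land \neg q) holds at c, so \Diamond \Diamond (\Box q \land \neg q) is true at c.
      At c: \Diamond (\Box q \land \neg q) requires \Box q \land \neg q at some successor in {b, c}.
        \Box q \land \neg q holds at b, so \Diamond (\Box q \land \neg q) is true at c.
Satisfying worlds: {c}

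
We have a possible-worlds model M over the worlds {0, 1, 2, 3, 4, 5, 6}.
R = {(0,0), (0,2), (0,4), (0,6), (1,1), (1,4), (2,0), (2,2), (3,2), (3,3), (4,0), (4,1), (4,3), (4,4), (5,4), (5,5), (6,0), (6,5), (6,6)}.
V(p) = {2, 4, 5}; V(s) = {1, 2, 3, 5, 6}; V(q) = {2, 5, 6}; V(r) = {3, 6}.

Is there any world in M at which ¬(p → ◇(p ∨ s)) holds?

Let φ = ¬(p → ◇(p ∨ s)). Evaluate φ at each world:
  0 (successors {0, 2, 4, 6}): φ is false.
  1 (successors {1, 4}): φ is false.
  2 (successors {0, 2}): φ is false.
  3 (successors {2, 3}): φ is false.
  4 (successors {0, 1, 3, 4}): φ is false.
  5 (successors {4, 5}): φ is false.
  6 (successors {0, 5, 6}): φ is false.
For instance, at 6:
  At 6: p → ◇(p ∨ s) is true, so ¬(p → ◇(p ∨ s)) is false.
    At 6: p is false, ◇(p ∨ s) is true, so p → ◇(p ∨ s) is true.
      At 6: ◇(p ∨ s) requires p ∨ s at some successor in {0, 5, 6}.
        p ∨ s holds at 5, so ◇(p ∨ s) is true at 6.

No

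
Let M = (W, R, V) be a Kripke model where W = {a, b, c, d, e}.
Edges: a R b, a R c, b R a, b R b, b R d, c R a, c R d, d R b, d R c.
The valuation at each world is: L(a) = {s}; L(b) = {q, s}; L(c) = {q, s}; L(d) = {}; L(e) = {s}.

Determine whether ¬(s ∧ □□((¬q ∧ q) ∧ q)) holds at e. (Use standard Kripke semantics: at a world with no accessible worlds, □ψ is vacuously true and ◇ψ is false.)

No

At e: s ∧ □□((¬q ∧ q) ∧ q) is true, so ¬(s ∧ □□((¬q ∧ q) ∧ q)) is false.
  At e: s is true, □□((¬q ∧ q) ∧ q) is true, so s ∧ □□((¬q ∧ q) ∧ q) is true.
    At e: no accessible worlds, so □□((¬q ∧ q) ∧ q) holds vacuously.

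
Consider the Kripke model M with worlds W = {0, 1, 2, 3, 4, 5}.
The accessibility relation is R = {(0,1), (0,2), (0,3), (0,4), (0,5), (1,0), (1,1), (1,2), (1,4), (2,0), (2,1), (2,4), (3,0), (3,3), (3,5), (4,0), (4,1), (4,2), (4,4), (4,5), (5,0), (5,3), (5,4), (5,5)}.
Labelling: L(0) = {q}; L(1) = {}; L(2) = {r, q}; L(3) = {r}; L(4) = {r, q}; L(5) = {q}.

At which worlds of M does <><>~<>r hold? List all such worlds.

none

Recall that <>ψ holds at a world iff ψ holds at some accessible world.
Let φ = <><>~<>r. Evaluate φ at each world:
  0 (successors {1, 2, 3, 4, 5}): φ is false.
  1 (successors {0, 1, 2, 4}): φ is false.
  2 (successors {0, 1, 4}): φ is false.
  3 (successors {0, 3, 5}): φ is false.
  4 (successors {0, 1, 2, 4, 5}): φ is false.
  5 (successors {0, 3, 4, 5}): φ is false.
For instance, at 1:
  At 1: <><>~<>r requires <>~<>r at some successor in {0, 1, 2, 4}.
    At 0: <>~<>r is false.
    At 1: <>~<>r is false.
    At 2: <>~<>r is false.
    At 4: <>~<>r is false.
  So <><>~<>r is false at 1.
Satisfying worlds: none.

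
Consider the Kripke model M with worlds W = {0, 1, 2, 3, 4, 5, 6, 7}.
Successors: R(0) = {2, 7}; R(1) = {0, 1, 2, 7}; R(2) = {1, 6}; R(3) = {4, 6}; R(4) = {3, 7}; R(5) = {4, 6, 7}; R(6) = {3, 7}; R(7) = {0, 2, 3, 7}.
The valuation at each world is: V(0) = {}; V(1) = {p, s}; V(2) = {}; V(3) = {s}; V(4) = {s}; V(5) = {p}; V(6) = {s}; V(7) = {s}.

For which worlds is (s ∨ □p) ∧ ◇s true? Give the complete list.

Let φ = (s ∨ □p) ∧ ◇s. Evaluate φ at each world:
  0 (successors {2, 7}): φ is false.
  1 (successors {0, 1, 2, 7}): φ is true.
  2 (successors {1, 6}): φ is false.
  3 (successors {4, 6}): φ is true.
  4 (successors {3, 7}): φ is true.
  5 (successors {4, 6, 7}): φ is false.
  6 (successors {3, 7}): φ is true.
  7 (successors {0, 2, 3, 7}): φ is true.
For instance, at 4:
  At 4: s ∨ □p is true, ◇s is true, so (s ∨ □p) ∧ ◇s is true.
    At 4: s is true, □p is false, so s ∨ □p is true.
      At 4: □p requires p at every successor {3, 7}.
        p fails at 3, so □p is false at 4.
    At 4: ◇s requires s at some successor in {3, 7}.
      s holds at 3, so ◇s is true at 4.
Satisfying worlds: {1, 3, 4, 6, 7}

1, 3, 4, 6, 7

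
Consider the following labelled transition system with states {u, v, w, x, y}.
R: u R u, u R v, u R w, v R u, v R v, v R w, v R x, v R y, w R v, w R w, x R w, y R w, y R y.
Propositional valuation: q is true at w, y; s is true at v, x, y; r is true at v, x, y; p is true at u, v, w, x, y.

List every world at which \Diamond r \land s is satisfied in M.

Let φ = \Diamond r \land s. Evaluate φ at each world:
  u (successors {u, v, w}): φ is false.
  v (successors {u, v, w, x, y}): φ is true.
  w (successors {v, w}): φ is false.
  x (successors {w}): φ is false.
  y (successors {w, y}): φ is true.
For instance, at w:
  At w: \Diamond r is true, s is false, so \Diamond r \land s is false.
    At w: \Diamond r requires r at some successor in {v, w}.
      r holds at v, so \Diamond r is true at w.
Satisfying worlds: {v, y}

v, y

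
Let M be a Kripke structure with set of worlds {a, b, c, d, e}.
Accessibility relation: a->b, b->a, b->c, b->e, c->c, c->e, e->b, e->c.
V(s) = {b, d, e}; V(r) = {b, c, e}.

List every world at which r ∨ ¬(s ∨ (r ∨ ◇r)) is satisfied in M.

b, c, e

Let φ = r ∨ ¬(s ∨ (r ∨ ◇r)). Evaluate φ at each world:
  a (successors {b}): φ is false.
  b (successors {a, c, e}): φ is true.
  c (successors {c, e}): φ is true.
  d (successors ∅): φ is false.
  e (successors {b, c}): φ is true.
For instance, at a:
  At a: r is false, ¬(s ∨ (r ∨ ◇r)) is false, so r ∨ ¬(s ∨ (r ∨ ◇r)) is false.
    At a: s ∨ (r ∨ ◇r) is true, so ¬(s ∨ (r ∨ ◇r)) is false.
      At a: s is false, r ∨ ◇r is true, so s ∨ (r ∨ ◇r) is true.
Satisfying worlds: {b, c, e}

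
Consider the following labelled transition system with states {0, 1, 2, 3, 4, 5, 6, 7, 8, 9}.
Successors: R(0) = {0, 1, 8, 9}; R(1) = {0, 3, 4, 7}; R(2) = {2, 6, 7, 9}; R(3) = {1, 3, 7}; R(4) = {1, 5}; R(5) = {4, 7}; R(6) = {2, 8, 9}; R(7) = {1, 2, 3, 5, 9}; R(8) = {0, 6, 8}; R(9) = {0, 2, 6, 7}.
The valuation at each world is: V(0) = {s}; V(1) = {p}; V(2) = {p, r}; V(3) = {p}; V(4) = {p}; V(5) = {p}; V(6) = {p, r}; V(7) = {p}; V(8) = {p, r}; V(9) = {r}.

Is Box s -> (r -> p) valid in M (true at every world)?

Yes

Let φ = Box s -> (r -> p). Evaluate φ at each world:
  0 (successors {0, 1, 8, 9}): φ is true.
  1 (successors {0, 3, 4, 7}): φ is true.
  2 (successors {2, 6, 7, 9}): φ is true.
  3 (successors {1, 3, 7}): φ is true.
  4 (successors {1, 5}): φ is true.
  5 (successors {4, 7}): φ is true.
  6 (successors {2, 8, 9}): φ is true.
  7 (successors {1, 2, 3, 5, 9}): φ is true.
  8 (successors {0, 6, 8}): φ is true.
  9 (successors {0, 2, 6, 7}): φ is true.
For instance, at 4:
  At 4: Box s is false, r -> p is true, so Box s -> (r -> p) is true.
    At 4: Box s requires s at every successor {1, 5}.
      s fails at 1, so Box s is false at 4.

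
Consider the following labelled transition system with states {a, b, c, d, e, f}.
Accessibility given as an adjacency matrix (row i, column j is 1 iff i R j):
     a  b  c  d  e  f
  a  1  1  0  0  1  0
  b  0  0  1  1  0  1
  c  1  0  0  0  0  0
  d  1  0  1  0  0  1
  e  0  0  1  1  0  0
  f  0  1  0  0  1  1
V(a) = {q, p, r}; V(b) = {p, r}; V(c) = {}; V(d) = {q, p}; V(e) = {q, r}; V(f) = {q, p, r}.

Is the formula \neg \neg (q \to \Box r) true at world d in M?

At d: \neg (q \to \Box r) is true, so \neg \neg (q \to \Box r) is false.
  At d: q \to \Box r is false, so \neg (q \to \Box r) is true.
    At d: q is true, \Box r is false, so q \to \Box r is false.
      At d: \Box r requires r at every successor {a, c, f}.
        r fails at c, so \Box r is false at d.

No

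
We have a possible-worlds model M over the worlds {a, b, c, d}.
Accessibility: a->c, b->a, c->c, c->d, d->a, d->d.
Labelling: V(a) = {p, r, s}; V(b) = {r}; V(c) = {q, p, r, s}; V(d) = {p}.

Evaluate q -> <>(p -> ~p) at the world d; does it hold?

At d: q is false, <>(p -> ~p) is false, so q -> <>(p -> ~p) is true.
  At d: <>(p -> ~p) requires p -> ~p at some successor in {a, d}.
    At a: p -> ~p is false.
    At d: p -> ~p is false.
  So <>(p -> ~p) is false at d.

Yes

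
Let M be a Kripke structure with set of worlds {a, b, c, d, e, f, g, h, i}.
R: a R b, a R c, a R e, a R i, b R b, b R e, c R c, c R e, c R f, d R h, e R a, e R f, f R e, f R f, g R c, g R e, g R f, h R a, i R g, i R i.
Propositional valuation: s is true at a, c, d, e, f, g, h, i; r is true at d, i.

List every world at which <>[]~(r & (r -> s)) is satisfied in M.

Let φ = <>[]~(r & (r -> s)). Evaluate φ at each world:
  a (successors {b, c, e, i}): φ is true.
  b (successors {b, e}): φ is true.
  c (successors {c, e, f}): φ is true.
  d (successors {h}): φ is true.
  e (successors {a, f}): φ is true.
  f (successors {e, f}): φ is true.
  g (successors {c, e, f}): φ is true.
  h (successors {a}): φ is false.
  i (successors {g, i}): φ is true.
For instance, at g:
  At g: <>[]~(r & (r -> s)) requires []~(r & (r -> s)) at some successor in {c, e, f}.
    []~(r & (r -> s)) holds at c, so <>[]~(r & (r -> s)) is true at g.
      At c: []~(r & (r -> s)) requires ~(r & (r -> s)) at every successor {c, e, f}.
        At c: ~(r & (r -> s)) is true.
        At e: ~(r & (r -> s)) is true.
        At f: ~(r & (r -> s)) is true.
      So []~(r & (r -> s)) is true at c.
Satisfying worlds: {a, b, c, d, e, f, g, i}

a, b, c, d, e, f, g, i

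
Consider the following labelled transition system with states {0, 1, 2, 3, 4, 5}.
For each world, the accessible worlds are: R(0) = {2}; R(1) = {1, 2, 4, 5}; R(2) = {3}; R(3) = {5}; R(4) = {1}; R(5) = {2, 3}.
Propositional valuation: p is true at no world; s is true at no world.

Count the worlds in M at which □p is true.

0

Let φ = □p. Evaluate φ at each world:
  0 (successors {2}): φ is false.
  1 (successors {1, 2, 4, 5}): φ is false.
  2 (successors {3}): φ is false.
  3 (successors {5}): φ is false.
  4 (successors {1}): φ is false.
  5 (successors {2, 3}): φ is false.
For instance, at 2:
  At 2: □p requires p at every successor {3}.
    p fails at 3, so □p is false at 2.
Satisfying worlds: none.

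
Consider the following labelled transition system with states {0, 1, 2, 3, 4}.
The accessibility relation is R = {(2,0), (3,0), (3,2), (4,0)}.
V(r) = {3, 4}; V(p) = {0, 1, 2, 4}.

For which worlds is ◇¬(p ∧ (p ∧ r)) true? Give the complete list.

2, 3, 4

Recall that ◇ψ holds at a world iff ψ holds at some accessible world.
Let φ = ◇¬(p ∧ (p ∧ r)). Evaluate φ at each world:
  0 (successors ∅): φ is false.
  1 (successors ∅): φ is false.
  2 (successors {0}): φ is true.
  3 (successors {0, 2}): φ is true.
  4 (successors {0}): φ is true.
For instance, at 3:
  At 3: ◇¬(p ∧ (p ∧ r)) requires ¬(p ∧ (p ∧ r)) at some successor in {0, 2}.
    ¬(p ∧ (p ∧ r)) holds at 0, so ◇¬(p ∧ (p ∧ r)) is true at 3.
Satisfying worlds: {2, 3, 4}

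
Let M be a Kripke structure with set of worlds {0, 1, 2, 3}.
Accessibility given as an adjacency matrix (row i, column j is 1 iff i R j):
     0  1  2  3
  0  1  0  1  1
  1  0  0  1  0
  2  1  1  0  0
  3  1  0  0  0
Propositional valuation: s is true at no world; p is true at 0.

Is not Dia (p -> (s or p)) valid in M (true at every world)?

Let φ = not Dia (p -> (s or p)). Evaluate φ at each world:
  0 (successors {0, 2, 3}): φ is false.
  1 (successors {2}): φ is false.
  2 (successors {0, 1}): φ is false.
  3 (successors {0}): φ is false.
Detail at 0 (counterexample):
  At 0: Dia (p -> (s or p)) is true, so not Dia (p -> (s or p)) is false.
    At 0: Dia (p -> (s or p)) requires p -> (s or p) at some successor in {0, 2, 3}.
      p -> (s or p) holds at 0, so Dia (p -> (s or p)) is true at 0.

No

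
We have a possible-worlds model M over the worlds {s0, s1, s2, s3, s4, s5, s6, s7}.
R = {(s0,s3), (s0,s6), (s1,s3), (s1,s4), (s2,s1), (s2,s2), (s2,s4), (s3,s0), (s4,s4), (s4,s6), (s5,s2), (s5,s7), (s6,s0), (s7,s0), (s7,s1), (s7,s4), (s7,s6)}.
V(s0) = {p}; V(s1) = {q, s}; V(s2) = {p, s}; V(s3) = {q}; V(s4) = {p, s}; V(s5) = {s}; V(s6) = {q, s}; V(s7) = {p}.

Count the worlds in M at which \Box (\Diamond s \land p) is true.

3

Let φ = \Box (\Diamond s \land p). Evaluate φ at each world:
  s0 (successors {s3, s6}): φ is false.
  s1 (successors {s3, s4}): φ is false.
  s2 (successors {s1, s2, s4}): φ is false.
  s3 (successors {s0}): φ is true.
  s4 (successors {s4, s6}): φ is false.
  s5 (successors {s2, s7}): φ is true.
  s6 (successors {s0}): φ is true.
  s7 (successors {s0, s1, s4, s6}): φ is false.
For instance, at s7:
  At s7: \Box (\Diamond s \land p) requires \Diamond s \land p at every successor {s0, s1, s4, s6}.
    \Diamond s \land p fails at s1, so \Box (\Diamond s \land p) is false at s7.
      At s1: \Diamond s is true, p is false, so \Diamond s \land p is false.
Satisfying worlds: {s3, s5, s6}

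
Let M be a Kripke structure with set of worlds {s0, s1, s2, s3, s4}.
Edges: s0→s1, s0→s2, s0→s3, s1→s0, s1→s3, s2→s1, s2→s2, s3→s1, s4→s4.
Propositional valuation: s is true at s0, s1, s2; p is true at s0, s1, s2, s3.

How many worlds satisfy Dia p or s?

Let φ = Dia p or s. Evaluate φ at each world:
  s0 (successors {s1, s2, s3}): φ is true.
  s1 (successors {s0, s3}): φ is true.
  s2 (successors {s1, s2}): φ is true.
  s3 (successors {s1}): φ is true.
  s4 (successors {s4}): φ is false.
For instance, at s4:
  At s4: Dia p is false, s is false, so Dia p or s is false.
    At s4: Dia p requires p at some successor in {s4}.
      At s4: p is false.
    So Dia p is false at s4.
Satisfying worlds: {s0, s1, s2, s3}

4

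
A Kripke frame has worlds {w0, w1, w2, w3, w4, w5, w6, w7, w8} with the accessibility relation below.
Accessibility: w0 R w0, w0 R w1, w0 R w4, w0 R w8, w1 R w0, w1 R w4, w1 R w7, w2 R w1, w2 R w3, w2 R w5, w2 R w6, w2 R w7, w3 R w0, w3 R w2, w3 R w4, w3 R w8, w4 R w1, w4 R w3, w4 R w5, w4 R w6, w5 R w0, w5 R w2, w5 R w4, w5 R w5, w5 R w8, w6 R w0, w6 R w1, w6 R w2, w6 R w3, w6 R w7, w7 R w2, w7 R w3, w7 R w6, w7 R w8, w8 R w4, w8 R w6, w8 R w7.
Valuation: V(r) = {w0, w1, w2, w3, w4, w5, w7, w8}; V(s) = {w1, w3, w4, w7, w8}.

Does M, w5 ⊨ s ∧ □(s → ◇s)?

No

At w5: s is false, □(s → ◇s) is true, so s ∧ □(s → ◇s) is false.
  At w5: □(s → ◇s) requires s → ◇s at every successor {w0, w2, w4, w5, w8}.
    At w0: s → ◇s is true.
    At w2: s → ◇s is true.
    At w4: s → ◇s is true.
    At w5: s → ◇s is true.
    At w8: s → ◇s is true.
  So □(s → ◇s) is true at w5.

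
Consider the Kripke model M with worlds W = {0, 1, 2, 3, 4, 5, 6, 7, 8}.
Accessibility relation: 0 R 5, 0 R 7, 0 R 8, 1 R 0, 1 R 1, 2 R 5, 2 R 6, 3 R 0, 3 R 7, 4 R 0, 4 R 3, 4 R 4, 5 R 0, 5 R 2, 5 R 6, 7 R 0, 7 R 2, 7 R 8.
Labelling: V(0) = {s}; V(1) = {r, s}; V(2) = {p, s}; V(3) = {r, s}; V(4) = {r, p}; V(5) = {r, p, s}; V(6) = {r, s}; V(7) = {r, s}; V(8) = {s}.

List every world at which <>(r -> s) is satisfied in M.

Let φ = <>(r -> s). Evaluate φ at each world:
  0 (successors {5, 7, 8}): φ is true.
  1 (successors {0, 1}): φ is true.
  2 (successors {5, 6}): φ is true.
  3 (successors {0, 7}): φ is true.
  4 (successors {0, 3, 4}): φ is true.
  5 (successors {0, 2, 6}): φ is true.
  6 (successors ∅): φ is false.
  7 (successors {0, 2, 8}): φ is true.
  8 (successors ∅): φ is false.
For instance, at 4:
  At 4: <>(r -> s) requires r -> s at some successor in {0, 3, 4}.
    r -> s holds at 0, so <>(r -> s) is true at 4.
Satisfying worlds: {0, 1, 2, 3, 4, 5, 7}

0, 1, 2, 3, 4, 5, 7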